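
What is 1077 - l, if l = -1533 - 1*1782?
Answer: 4392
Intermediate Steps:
l = -3315 (l = -1533 - 1782 = -3315)
1077 - l = 1077 - 1*(-3315) = 1077 + 3315 = 4392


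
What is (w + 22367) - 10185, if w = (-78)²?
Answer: 18266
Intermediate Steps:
w = 6084
(w + 22367) - 10185 = (6084 + 22367) - 10185 = 28451 - 10185 = 18266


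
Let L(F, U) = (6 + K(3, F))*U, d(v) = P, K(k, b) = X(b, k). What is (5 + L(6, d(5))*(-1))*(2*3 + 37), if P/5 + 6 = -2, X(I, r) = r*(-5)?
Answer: -15265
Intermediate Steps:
X(I, r) = -5*r
P = -40 (P = -30 + 5*(-2) = -30 - 10 = -40)
K(k, b) = -5*k
d(v) = -40
L(F, U) = -9*U (L(F, U) = (6 - 5*3)*U = (6 - 15)*U = -9*U)
(5 + L(6, d(5))*(-1))*(2*3 + 37) = (5 - 9*(-40)*(-1))*(2*3 + 37) = (5 + 360*(-1))*(6 + 37) = (5 - 360)*43 = -355*43 = -15265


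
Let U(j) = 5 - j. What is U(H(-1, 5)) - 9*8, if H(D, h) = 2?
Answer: -69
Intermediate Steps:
U(H(-1, 5)) - 9*8 = (5 - 1*2) - 9*8 = (5 - 2) - 72 = 3 - 72 = -69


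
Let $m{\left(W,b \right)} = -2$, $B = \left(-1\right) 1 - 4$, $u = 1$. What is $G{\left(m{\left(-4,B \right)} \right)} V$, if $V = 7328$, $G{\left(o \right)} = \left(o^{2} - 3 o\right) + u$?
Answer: $80608$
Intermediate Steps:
$B = -5$ ($B = -1 - 4 = -5$)
$G{\left(o \right)} = 1 + o^{2} - 3 o$ ($G{\left(o \right)} = \left(o^{2} - 3 o\right) + 1 = 1 + o^{2} - 3 o$)
$G{\left(m{\left(-4,B \right)} \right)} V = \left(1 + \left(-2\right)^{2} - -6\right) 7328 = \left(1 + 4 + 6\right) 7328 = 11 \cdot 7328 = 80608$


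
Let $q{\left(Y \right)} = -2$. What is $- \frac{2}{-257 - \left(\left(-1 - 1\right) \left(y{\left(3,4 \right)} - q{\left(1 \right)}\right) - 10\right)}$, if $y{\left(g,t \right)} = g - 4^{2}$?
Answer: $\frac{2}{269} \approx 0.0074349$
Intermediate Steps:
$y{\left(g,t \right)} = -16 + g$ ($y{\left(g,t \right)} = g - 16 = -16 + g$)
$- \frac{2}{-257 - \left(\left(-1 - 1\right) \left(y{\left(3,4 \right)} - q{\left(1 \right)}\right) - 10\right)} = - \frac{2}{-257 - \left(\left(-1 - 1\right) \left(\left(-16 + 3\right) - -2\right) - 10\right)} = - \frac{2}{-257 - \left(- 2 \left(-13 + 2\right) - 10\right)} = - \frac{2}{-257 - \left(\left(-2\right) \left(-11\right) - 10\right)} = - \frac{2}{-257 - \left(22 - 10\right)} = - \frac{2}{-257 - 12} = - \frac{2}{-269} = \left(-2\right) \left(- \frac{1}{269}\right) = \frac{2}{269}$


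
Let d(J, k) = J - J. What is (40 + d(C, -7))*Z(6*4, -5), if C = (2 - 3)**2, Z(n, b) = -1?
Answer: -40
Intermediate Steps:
C = 1 (C = (-1)**2 = 1)
d(J, k) = 0
(40 + d(C, -7))*Z(6*4, -5) = (40 + 0)*(-1) = 40*(-1) = -40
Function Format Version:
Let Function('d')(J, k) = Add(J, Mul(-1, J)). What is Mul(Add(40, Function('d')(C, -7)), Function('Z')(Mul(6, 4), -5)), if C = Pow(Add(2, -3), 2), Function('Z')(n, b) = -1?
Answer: -40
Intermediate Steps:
C = 1 (C = Pow(-1, 2) = 1)
Function('d')(J, k) = 0
Mul(Add(40, Function('d')(C, -7)), Function('Z')(Mul(6, 4), -5)) = Mul(Add(40, 0), -1) = Mul(40, -1) = -40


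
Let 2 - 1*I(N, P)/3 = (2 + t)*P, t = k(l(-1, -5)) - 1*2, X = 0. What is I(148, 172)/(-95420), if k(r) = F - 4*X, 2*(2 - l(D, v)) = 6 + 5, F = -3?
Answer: -777/47710 ≈ -0.016286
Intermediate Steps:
l(D, v) = -7/2 (l(D, v) = 2 - (6 + 5)/2 = 2 - 1/2*11 = 2 - 11/2 = -7/2)
k(r) = -3 (k(r) = -3 - 4*0 = -3 + 0 = -3)
t = -5 (t = -3 - 1*2 = -3 - 2 = -5)
I(N, P) = 6 + 9*P (I(N, P) = 6 - 3*(2 - 5)*P = 6 - (-9)*P = 6 + 9*P)
I(148, 172)/(-95420) = (6 + 9*172)/(-95420) = (6 + 1548)*(-1/95420) = 1554*(-1/95420) = -777/47710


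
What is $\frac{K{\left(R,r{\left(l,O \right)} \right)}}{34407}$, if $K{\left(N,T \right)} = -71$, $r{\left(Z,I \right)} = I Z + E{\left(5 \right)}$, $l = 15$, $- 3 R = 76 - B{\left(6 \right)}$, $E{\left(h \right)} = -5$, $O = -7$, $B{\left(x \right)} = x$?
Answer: $- \frac{71}{34407} \approx -0.0020635$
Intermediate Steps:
$R = - \frac{70}{3}$ ($R = - \frac{76 - 6}{3} = \left(- \frac{1}{3}\right) 70 = - \frac{70}{3} \approx -23.333$)
$r{\left(Z,I \right)} = -5 + I Z$ ($r{\left(Z,I \right)} = I Z - 5 = -5 + I Z$)
$\frac{K{\left(R,r{\left(l,O \right)} \right)}}{34407} = - \frac{71}{34407}$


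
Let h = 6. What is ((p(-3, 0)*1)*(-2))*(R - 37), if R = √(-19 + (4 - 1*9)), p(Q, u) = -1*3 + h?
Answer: 222 - 12*I*√6 ≈ 222.0 - 29.394*I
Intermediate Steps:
p(Q, u) = 3 (p(Q, u) = -1*3 + 6 = -3 + 6 = 3)
R = 2*I*√6 (R = √(-19 + (4 - 9)) = √(-19 - 5) = √(-24) = 2*I*√6 ≈ 4.899*I)
((p(-3, 0)*1)*(-2))*(R - 37) = ((3*1)*(-2))*(2*I*√6 - 37) = (3*(-2))*(-37 + 2*I*√6) = -6*(-37 + 2*I*√6) = 222 - 12*I*√6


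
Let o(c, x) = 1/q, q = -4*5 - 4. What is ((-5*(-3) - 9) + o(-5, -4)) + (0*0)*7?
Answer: 143/24 ≈ 5.9583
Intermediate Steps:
q = -24 (q = -20 - 4 = -24)
o(c, x) = -1/24 (o(c, x) = 1/(-24) = -1/24)
((-5*(-3) - 9) + o(-5, -4)) + (0*0)*7 = ((-5*(-3) - 9) - 1/24) + (0*0)*7 = ((15 - 9) - 1/24) + 0*7 = (6 - 1/24) + 0 = 143/24 + 0 = 143/24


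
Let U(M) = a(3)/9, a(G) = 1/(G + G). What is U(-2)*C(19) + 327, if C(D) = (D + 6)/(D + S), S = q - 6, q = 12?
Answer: 17659/54 ≈ 327.02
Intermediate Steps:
a(G) = 1/(2*G)
S = 6 (S = 12 - 6 = 6)
C(D) = 1 (C(D) = (D + 6)/(D + 6) = (6 + D)/(6 + D) = 1)
U(M) = 1/54 (U(M) = ((½)/3)/9 = ((½)*(⅓))*(⅑) = (⅙)*(⅑) = 1/54)
U(-2)*C(19) + 327 = (1/54)*1 + 327 = 1/54 + 327 = 17659/54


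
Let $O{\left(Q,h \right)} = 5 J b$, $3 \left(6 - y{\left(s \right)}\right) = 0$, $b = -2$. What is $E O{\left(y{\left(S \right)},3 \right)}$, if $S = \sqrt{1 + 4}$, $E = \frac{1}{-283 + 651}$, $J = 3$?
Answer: $- \frac{15}{184} \approx -0.081522$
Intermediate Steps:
$E = \frac{1}{368} \approx 0.0027174$
$S = \sqrt{5} \approx 2.2361$
$y{\left(s \right)} = 6$ ($y{\left(s \right)} = 6 - 0 = 6 + 0 = 6$)
$O{\left(Q,h \right)} = -30$ ($O{\left(Q,h \right)} = 5 \cdot 3 \left(-2\right) = 15 \left(-2\right) = -30$)
$E O{\left(y{\left(S \right)},3 \right)} = \frac{1}{368} \left(-30\right) = - \frac{15}{184}$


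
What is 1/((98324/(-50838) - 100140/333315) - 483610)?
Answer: -188278533/91053802052812 ≈ -2.0678e-6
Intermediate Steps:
1/((98324/(-50838) - 100140/333315) - 483610) = 1/((98324*(-1/50838) - 100140*1/333315) - 483610) = 1/((-49162/25419 - 6676/22221) - 483610) = 1/(-420708682/188278533 - 483610) = 1/(-91053802052812/188278533) = -188278533/91053802052812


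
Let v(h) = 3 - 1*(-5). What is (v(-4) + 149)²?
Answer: 24649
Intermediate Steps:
v(h) = 8 (v(h) = 3 + 5 = 8)
(v(-4) + 149)² = (8 + 149)² = 157² = 24649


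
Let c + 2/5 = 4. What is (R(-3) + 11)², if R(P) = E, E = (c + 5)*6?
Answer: 97969/25 ≈ 3918.8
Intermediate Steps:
c = 18/5 (c = -⅖ + 4 = 18/5 ≈ 3.6000)
E = 258/5 (E = (18/5 + 5)*6 = (43/5)*6 = 258/5 ≈ 51.600)
R(P) = 258/5
(R(-3) + 11)² = (258/5 + 11)² = (313/5)² = 97969/25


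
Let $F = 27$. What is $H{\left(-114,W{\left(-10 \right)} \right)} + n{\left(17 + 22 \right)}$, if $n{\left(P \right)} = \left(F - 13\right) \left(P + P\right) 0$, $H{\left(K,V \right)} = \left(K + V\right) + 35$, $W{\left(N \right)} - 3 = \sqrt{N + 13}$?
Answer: $-76 + \sqrt{3} \approx -74.268$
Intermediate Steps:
$W{\left(N \right)} = 3 + \sqrt{13 + N}$ ($W{\left(N \right)} = 3 + \sqrt{N + 13} = 3 + \sqrt{13 + N}$)
$H{\left(K,V \right)} = 35 + K + V$
$n{\left(P \right)} = 0$ ($n{\left(P \right)} = \left(27 - 13\right) \left(P + P\right) 0 = 14 \cdot 2 P 0 = 28 P 0 = 0$)
$H{\left(-114,W{\left(-10 \right)} \right)} + n{\left(17 + 22 \right)} = \left(35 - 114 + \left(3 + \sqrt{13 - 10}\right)\right) + 0 = \left(35 - 114 + \left(3 + \sqrt{3}\right)\right) + 0 = \left(-76 + \sqrt{3}\right) + 0 = -76 + \sqrt{3}$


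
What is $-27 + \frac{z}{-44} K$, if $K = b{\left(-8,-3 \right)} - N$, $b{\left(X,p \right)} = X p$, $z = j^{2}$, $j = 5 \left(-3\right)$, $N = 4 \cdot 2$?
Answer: $- \frac{1197}{11} \approx -108.82$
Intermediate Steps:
$N = 8$
$j = -15$
$z = 225$ ($z = \left(-15\right)^{2} = 225$)
$K = 16$ ($K = \left(-8\right) \left(-3\right) - 8 = 24 - 8 = 16$)
$-27 + \frac{z}{-44} K = -27 + \frac{225}{-44} \cdot 16 = -27 + 225 \left(- \frac{1}{44}\right) 16 = -27 - \frac{900}{11} = - \frac{1197}{11}$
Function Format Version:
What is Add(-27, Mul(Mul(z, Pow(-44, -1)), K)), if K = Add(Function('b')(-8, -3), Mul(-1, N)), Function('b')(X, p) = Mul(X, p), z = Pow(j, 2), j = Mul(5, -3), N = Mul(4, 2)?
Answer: Rational(-1197, 11) ≈ -108.82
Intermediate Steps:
N = 8
j = -15
z = 225 (z = Pow(-15, 2) = 225)
K = 16 (K = Add(Mul(-8, -3), Mul(-1, 8)) = Add(24, -8) = 16)
Add(-27, Mul(Mul(z, Pow(-44, -1)), K)) = Add(-27, Mul(Mul(225, Pow(-44, -1)), 16)) = Add(-27, Mul(Mul(225, Rational(-1, 44)), 16)) = Add(-27, Mul(Rational(-225, 44), 16)) = Add(-27, Rational(-900, 11)) = Rational(-1197, 11)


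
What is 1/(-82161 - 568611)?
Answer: -1/650772 ≈ -1.5366e-6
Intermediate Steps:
1/(-82161 - 568611) = 1/(-650772) = -1/650772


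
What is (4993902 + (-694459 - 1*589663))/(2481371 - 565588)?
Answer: 3709780/1915783 ≈ 1.9364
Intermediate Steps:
(4993902 + (-694459 - 1*589663))/(2481371 - 565588) = (4993902 + (-694459 - 589663))/1915783 = (4993902 - 1284122)*(1/1915783) = 3709780*(1/1915783) = 3709780/1915783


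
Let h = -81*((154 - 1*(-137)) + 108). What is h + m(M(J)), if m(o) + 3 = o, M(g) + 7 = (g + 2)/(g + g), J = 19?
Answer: -1228481/38 ≈ -32328.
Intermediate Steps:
M(g) = -7 + (2 + g)/(2*g) (M(g) = -7 + (g + 2)/(g + g) = -7 + (2 + g)/((2*g)) = -7 + (2 + g)*(1/(2*g)) = -7 + (2 + g)/(2*g))
m(o) = -3 + o
h = -32319 (h = -81*((154 + 137) + 108) = -81*(291 + 108) = -81*399 = -32319)
h + m(M(J)) = -32319 + (-3 + (-13/2 + 1/19)) = -32319 + (-3 - 245/38) = -32319 - 359/38 = -1228481/38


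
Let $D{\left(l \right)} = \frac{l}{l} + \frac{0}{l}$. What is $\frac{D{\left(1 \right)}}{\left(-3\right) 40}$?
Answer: $- \frac{1}{120} \approx -0.0083333$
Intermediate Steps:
$D{\left(l \right)} = 1$ ($D{\left(l \right)} = 1 + 0 = 1$)
$\frac{D{\left(1 \right)}}{\left(-3\right) 40} = 1 \frac{1}{\left(-3\right) 40} = 1 \frac{1}{-120} = 1 \left(- \frac{1}{120}\right) = - \frac{1}{120}$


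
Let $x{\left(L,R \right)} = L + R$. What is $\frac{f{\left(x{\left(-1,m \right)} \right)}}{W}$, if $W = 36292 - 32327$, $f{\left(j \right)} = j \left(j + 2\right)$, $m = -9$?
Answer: $\frac{16}{793} \approx 0.020177$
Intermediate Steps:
$f{\left(j \right)} = j \left(2 + j\right)$
$W = 3965$
$\frac{f{\left(x{\left(-1,m \right)} \right)}}{W} = \frac{\left(-1 - 9\right) \left(2 - 10\right)}{3965} = - 10 \left(2 - 10\right) \frac{1}{3965} = \left(-10\right) \left(-8\right) \frac{1}{3965} = 80 \cdot \frac{1}{3965} = \frac{16}{793}$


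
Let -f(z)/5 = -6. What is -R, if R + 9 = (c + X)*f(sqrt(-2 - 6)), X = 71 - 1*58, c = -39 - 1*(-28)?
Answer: -51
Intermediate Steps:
f(z) = 30 (f(z) = -5*(-6) = 30)
c = -11 (c = -39 + 28 = -11)
X = 13 (X = 71 - 58 = 13)
R = 51 (R = -9 + (-11 + 13)*30 = -9 + 2*30 = -9 + 60 = 51)
-R = -1*51 = -51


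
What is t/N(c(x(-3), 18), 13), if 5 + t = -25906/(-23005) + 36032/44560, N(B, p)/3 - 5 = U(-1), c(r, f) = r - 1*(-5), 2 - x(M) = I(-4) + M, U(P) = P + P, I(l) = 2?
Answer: -39277831/115324065 ≈ -0.34059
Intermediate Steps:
U(P) = 2*P
x(M) = -M (x(M) = 2 - (2 + M) = 2 + (-2 - M) = -M)
c(r, f) = 5 + r (c(r, f) = r + 5 = 5 + r)
N(B, p) = 9 (N(B, p) = 15 + 3*(2*(-1)) = 15 + 3*(-2) = 15 - 6 = 9)
t = -39277831/12813785 (t = -5 + (-25906/(-23005) + 36032/44560) = -5 + (-25906*(-1/23005) + 36032*(1/44560)) = -5 + (25906/23005 + 2252/2785) = -5 + 24791094/12813785 = -39277831/12813785 ≈ -3.0653)
t/N(c(x(-3), 18), 13) = -39277831/12813785/9 = -39277831/12813785*⅑ = -39277831/115324065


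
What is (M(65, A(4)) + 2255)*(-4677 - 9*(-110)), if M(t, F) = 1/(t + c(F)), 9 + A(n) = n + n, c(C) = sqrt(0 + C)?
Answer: -35135985465/4226 + 3687*I/4226 ≈ -8.3142e+6 + 0.87246*I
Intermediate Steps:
c(C) = sqrt(C)
A(n) = -9 + 2*n (A(n) = -9 + (n + n) = -9 + 2*n)
M(t, F) = 1/(t + sqrt(F))
(M(65, A(4)) + 2255)*(-4677 - 9*(-110)) = (1/(65 + sqrt(-9 + 2*4)) + 2255)*(-4677 - 9*(-110)) = (1/(65 + sqrt(-9 + 8)) + 2255)*(-4677 + 990) = (1/(65 + sqrt(-1)) + 2255)*(-3687) = (1/(65 + I) + 2255)*(-3687) = ((65 - I)/4226 + 2255)*(-3687) = (2255 + (65 - I)/4226)*(-3687) = -8314185 - 3687*(65 - I)/4226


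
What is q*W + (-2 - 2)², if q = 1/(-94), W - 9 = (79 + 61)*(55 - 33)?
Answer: -1585/94 ≈ -16.862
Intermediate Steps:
W = 3089 (W = 9 + (79 + 61)*(55 - 33) = 9 + 140*22 = 9 + 3080 = 3089)
q = -1/94 ≈ -0.010638
q*W + (-2 - 2)² = -1/94*3089 + (-2 - 2)² = -3089/94 + (-4)² = -3089/94 + 16 = -1585/94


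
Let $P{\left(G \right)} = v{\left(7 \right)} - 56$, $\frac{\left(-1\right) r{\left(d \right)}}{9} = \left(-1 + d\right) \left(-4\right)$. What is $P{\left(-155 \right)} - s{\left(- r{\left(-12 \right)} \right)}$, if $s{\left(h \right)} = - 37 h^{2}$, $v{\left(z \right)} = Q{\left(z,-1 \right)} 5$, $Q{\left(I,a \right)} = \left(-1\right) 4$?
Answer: $8103812$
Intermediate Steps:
$Q{\left(I,a \right)} = -4$
$v{\left(z \right)} = -20$ ($v{\left(z \right)} = \left(-4\right) 5 = -20$)
$r{\left(d \right)} = -36 + 36 d$ ($r{\left(d \right)} = - 9 \left(-1 + d\right) \left(-4\right) = - 9 \left(4 - 4 d\right) = -36 + 36 d$)
$P{\left(G \right)} = -76$ ($P{\left(G \right)} = -20 - 56 = -76$)
$P{\left(-155 \right)} - s{\left(- r{\left(-12 \right)} \right)} = -76 - - 37 \left(- (-36 + 36 \left(-12\right))\right)^{2} = -76 - - 37 \left(- (-36 - 432)\right)^{2} = -76 - - 37 \left(\left(-1\right) \left(-468\right)\right)^{2} = -76 - - 37 \cdot 468^{2} = -76 - \left(-37\right) 219024 = -76 - -8103888 = -76 + 8103888 = 8103812$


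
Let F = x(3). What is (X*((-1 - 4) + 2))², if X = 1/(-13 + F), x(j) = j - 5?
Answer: 1/25 ≈ 0.040000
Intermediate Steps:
x(j) = -5 + j
F = -2 (F = -5 + 3 = -2)
X = -1/15 (X = 1/(-13 - 2) = 1/(-15) = -1/15 ≈ -0.066667)
(X*((-1 - 4) + 2))² = (-((-1 - 4) + 2)/15)² = (-(-5 + 2)/15)² = (-1/15*(-3))² = (⅕)² = 1/25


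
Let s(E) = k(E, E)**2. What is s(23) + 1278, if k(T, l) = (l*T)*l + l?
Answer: 148597378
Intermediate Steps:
k(T, l) = l + T*l**2 (k(T, l) = (T*l)*l + l = T*l**2 + l = l + T*l**2)
s(E) = E**2*(1 + E**2)**2 (s(E) = (E*(1 + E*E))**2 = (E*(1 + E**2))**2 = E**2*(1 + E**2)**2)
s(23) + 1278 = 23**2*(1 + 23**2)**2 + 1278 = 529*(1 + 529)**2 + 1278 = 529*530**2 + 1278 = 529*280900 + 1278 = 148596100 + 1278 = 148597378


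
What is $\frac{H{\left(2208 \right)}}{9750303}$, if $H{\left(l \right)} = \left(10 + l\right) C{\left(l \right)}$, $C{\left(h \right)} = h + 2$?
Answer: $\frac{4901780}{9750303} \approx 0.50273$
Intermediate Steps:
$C{\left(h \right)} = 2 + h$
$H{\left(l \right)} = \left(2 + l\right) \left(10 + l\right)$ ($H{\left(l \right)} = \left(10 + l\right) \left(2 + l\right) = \left(2 + l\right) \left(10 + l\right)$)
$\frac{H{\left(2208 \right)}}{9750303} = \frac{\left(2 + 2208\right) \left(10 + 2208\right)}{9750303} = 2210 \cdot 2218 \cdot \frac{1}{9750303} = 4901780 \cdot \frac{1}{9750303} = \frac{4901780}{9750303}$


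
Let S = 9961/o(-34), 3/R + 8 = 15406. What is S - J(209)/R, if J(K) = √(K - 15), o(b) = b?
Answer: -9961/34 - 15398*√194/3 ≈ -71783.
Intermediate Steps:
R = 3/15398 (R = 3/(-8 + 15406) = 3/15398 ≈ 0.00019483)
J(K) = √(-15 + K)
S = -9961/34 (S = 9961/(-34) = 9961*(-1/34) = -9961/34 ≈ -292.97)
S - J(209)/R = -9961/34 - √(-15 + 209)/3/15398 = -9961/34 - √194*15398/3 = -9961/34 - 15398*√194/3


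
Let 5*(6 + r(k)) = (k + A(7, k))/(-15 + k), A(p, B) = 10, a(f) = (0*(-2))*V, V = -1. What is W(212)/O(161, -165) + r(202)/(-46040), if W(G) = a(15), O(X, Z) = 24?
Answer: 2699/21523700 ≈ 0.00012540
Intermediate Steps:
a(f) = 0 (a(f) = (0*(-2))*(-1) = 0*(-1) = 0)
W(G) = 0
r(k) = -6 + (10 + k)/(5*(-15 + k)) (r(k) = -6 + ((k + 10)/(-15 + k))/5 = -6 + ((10 + k)/(-15 + k))/5 = -6 + (10 + k)/(5*(-15 + k)))
W(212)/O(161, -165) + r(202)/(-46040) = 0/24 + ((460 - 29*202)/(5*(-15 + 202)))/(-46040) = 0*(1/24) + ((1/5)*(460 - 5858)/187)*(-1/46040) = 0 + ((1/5)*(1/187)*(-5398))*(-1/46040) = 0 - 5398/935*(-1/46040) = 0 + 2699/21523700 = 2699/21523700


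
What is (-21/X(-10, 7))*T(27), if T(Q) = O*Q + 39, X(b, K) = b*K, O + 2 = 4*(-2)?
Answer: -693/10 ≈ -69.300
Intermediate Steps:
O = -10 (O = -2 + 4*(-2) = -2 - 8 = -10)
X(b, K) = K*b
T(Q) = 39 - 10*Q (T(Q) = -10*Q + 39 = 39 - 10*Q)
(-21/X(-10, 7))*T(27) = (-21/(7*(-10)))*(39 - 10*27) = (-21/(-70))*(39 - 270) = -21*(-1/70)*(-231) = (3/10)*(-231) = -693/10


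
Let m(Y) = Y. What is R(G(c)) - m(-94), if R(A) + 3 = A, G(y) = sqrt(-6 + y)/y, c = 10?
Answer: 456/5 ≈ 91.200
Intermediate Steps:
G(y) = sqrt(-6 + y)/y
R(A) = -3 + A
R(G(c)) - m(-94) = (-3 + sqrt(-6 + 10)/10) - 1*(-94) = (-3 + sqrt(4)/10) + 94 = (-3 + (1/10)*2) + 94 = (-3 + 1/5) + 94 = -14/5 + 94 = 456/5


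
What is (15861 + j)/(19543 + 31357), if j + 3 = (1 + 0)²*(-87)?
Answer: 15771/50900 ≈ 0.30984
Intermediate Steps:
j = -90 (j = -3 + (1 + 0)²*(-87) = -3 + 1²*(-87) = -3 + 1*(-87) = -3 - 87 = -90)
(15861 + j)/(19543 + 31357) = (15861 - 90)/(19543 + 31357) = 15771/50900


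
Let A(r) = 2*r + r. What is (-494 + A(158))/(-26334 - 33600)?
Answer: 10/29967 ≈ 0.00033370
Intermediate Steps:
A(r) = 3*r
(-494 + A(158))/(-26334 - 33600) = (-494 + 3*158)/(-26334 - 33600) = (-494 + 474)/(-59934) = -20*(-1/59934) = 10/29967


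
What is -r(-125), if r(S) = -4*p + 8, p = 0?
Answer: -8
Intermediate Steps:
r(S) = 8 (r(S) = -4*0 + 8 = 0 + 8 = 8)
-r(-125) = -1*8 = -8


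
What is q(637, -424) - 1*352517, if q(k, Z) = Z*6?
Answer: -355061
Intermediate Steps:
q(k, Z) = 6*Z
q(637, -424) - 1*352517 = 6*(-424) - 1*352517 = -2544 - 352517 = -355061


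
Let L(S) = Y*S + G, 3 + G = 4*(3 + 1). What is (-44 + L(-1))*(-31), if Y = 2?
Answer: 1023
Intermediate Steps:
G = 13 (G = -3 + 4*(3 + 1) = -3 + 4*4 = -3 + 16 = 13)
L(S) = 13 + 2*S (L(S) = 2*S + 13 = 13 + 2*S)
(-44 + L(-1))*(-31) = (-44 + (13 + 2*(-1)))*(-31) = (-44 + (13 - 2))*(-31) = (-44 + 11)*(-31) = -33*(-31) = 1023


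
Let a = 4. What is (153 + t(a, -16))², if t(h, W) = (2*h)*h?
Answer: 34225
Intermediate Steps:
t(h, W) = 2*h²
(153 + t(a, -16))² = (153 + 2*4²)² = (153 + 2*16)² = (153 + 32)² = 185² = 34225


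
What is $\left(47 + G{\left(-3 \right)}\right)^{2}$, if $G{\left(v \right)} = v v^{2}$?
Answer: $400$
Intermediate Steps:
$G{\left(v \right)} = v^{3}$
$\left(47 + G{\left(-3 \right)}\right)^{2} = \left(47 + \left(-3\right)^{3}\right)^{2} = \left(47 - 27\right)^{2} = 20^{2} = 400$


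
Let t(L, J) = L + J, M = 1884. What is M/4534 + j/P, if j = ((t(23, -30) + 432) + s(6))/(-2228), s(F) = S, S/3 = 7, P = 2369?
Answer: 2485494631/5982762622 ≈ 0.41544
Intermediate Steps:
S = 21 (S = 3*7 = 21)
t(L, J) = J + L
s(F) = 21
j = -223/1114 (j = (((-30 + 23) + 432) + 21)/(-2228) = ((-7 + 432) + 21)*(-1/2228) = (425 + 21)*(-1/2228) = 446*(-1/2228) = -223/1114 ≈ -0.20018)
M/4534 + j/P = 1884/4534 - 223/1114/2369 = 1884*(1/4534) - 223/1114*1/2369 = 942/2267 - 223/2639066 = 2485494631/5982762622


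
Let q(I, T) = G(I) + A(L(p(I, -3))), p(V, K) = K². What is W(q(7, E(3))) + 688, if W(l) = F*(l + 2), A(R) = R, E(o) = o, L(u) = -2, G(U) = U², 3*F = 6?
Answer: 786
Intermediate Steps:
F = 2 (F = (⅓)*6 = 2)
q(I, T) = -2 + I² (q(I, T) = I² - 2 = -2 + I²)
W(l) = 4 + 2*l (W(l) = 2*(l + 2) = 2*(2 + l) = 4 + 2*l)
W(q(7, E(3))) + 688 = (4 + 2*(-2 + 7²)) + 688 = (4 + 2*(-2 + 49)) + 688 = (4 + 2*47) + 688 = (4 + 94) + 688 = 98 + 688 = 786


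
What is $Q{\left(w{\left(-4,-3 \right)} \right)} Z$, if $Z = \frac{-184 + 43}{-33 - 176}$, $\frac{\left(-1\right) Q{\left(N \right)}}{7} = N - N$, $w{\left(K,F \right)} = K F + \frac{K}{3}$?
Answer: $0$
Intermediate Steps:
$w{\left(K,F \right)} = \frac{K}{3} + F K$ ($w{\left(K,F \right)} = F K + K \frac{1}{3} = F K + \frac{K}{3} = \frac{K}{3} + F K$)
$Q{\left(N \right)} = 0$ ($Q{\left(N \right)} = - 7 \left(N - N\right) = \left(-7\right) 0 = 0$)
$Z = \frac{141}{209}$ ($Z = - \frac{141}{-209} = \left(-141\right) \left(- \frac{1}{209}\right) = \frac{141}{209} \approx 0.67464$)
$Q{\left(w{\left(-4,-3 \right)} \right)} Z = 0 \cdot \frac{141}{209} = 0$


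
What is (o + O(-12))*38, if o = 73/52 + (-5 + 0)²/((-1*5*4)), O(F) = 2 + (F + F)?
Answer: -10792/13 ≈ -830.15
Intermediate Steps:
O(F) = 2 + 2*F
o = 2/13 (o = 73*(1/52) + (-5)²/((-5*4)) = 73/52 + 25/(-20) = 73/52 + 25*(-1/20) = 73/52 - 5/4 = 2/13 ≈ 0.15385)
(o + O(-12))*38 = (2/13 + (2 + 2*(-12)))*38 = (2/13 + (2 - 24))*38 = (2/13 - 22)*38 = -284/13*38 = -10792/13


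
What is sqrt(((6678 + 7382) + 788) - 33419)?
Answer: 7*I*sqrt(379) ≈ 136.28*I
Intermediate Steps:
sqrt(((6678 + 7382) + 788) - 33419) = sqrt((14060 + 788) - 33419) = sqrt(14848 - 33419) = sqrt(-18571) = 7*I*sqrt(379)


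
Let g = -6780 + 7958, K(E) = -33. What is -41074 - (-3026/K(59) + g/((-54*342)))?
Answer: -220071475/5346 ≈ -41166.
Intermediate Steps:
g = 1178
-41074 - (-3026/K(59) + g/((-54*342))) = -41074 - (-3026/(-33) + 1178/((-54*342))) = -41074 - (-3026*(-1/33) + 1178/(-18468)) = -41074 - (3026/33 + 1178*(-1/18468)) = -41074 - (3026/33 - 31/486) = -41074 - 1*489871/5346 = -41074 - 489871/5346 = -220071475/5346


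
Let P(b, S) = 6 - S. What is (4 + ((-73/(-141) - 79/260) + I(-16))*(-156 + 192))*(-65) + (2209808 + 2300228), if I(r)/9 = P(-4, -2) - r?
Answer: 188180269/47 ≈ 4.0038e+6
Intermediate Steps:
I(r) = 72 - 9*r (I(r) = 9*((6 - 1*(-2)) - r) = 9*((6 + 2) - r) = 9*(8 - r) = 72 - 9*r)
(4 + ((-73/(-141) - 79/260) + I(-16))*(-156 + 192))*(-65) + (2209808 + 2300228) = (4 + ((-73/(-141) - 79/260) + (72 - 9*(-16)))*(-156 + 192))*(-65) + (2209808 + 2300228) = (4 + ((-73*(-1/141) - 79*1/260) + (72 + 144))*36)*(-65) + 4510036 = (4 + ((73/141 - 79/260) + 216)*36)*(-65) + 4510036 = (4 + (7841/36660 + 216)*36)*(-65) + 4510036 = (4 + (7926401/36660)*36)*(-65) + 4510036 = (4 + 23779203/3055)*(-65) + 4510036 = (23791423/3055)*(-65) + 4510036 = -23791423/47 + 4510036 = 188180269/47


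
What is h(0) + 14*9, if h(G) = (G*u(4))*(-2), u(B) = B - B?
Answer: 126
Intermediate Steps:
u(B) = 0
h(G) = 0 (h(G) = (G*0)*(-2) = 0*(-2) = 0)
h(0) + 14*9 = 0 + 14*9 = 0 + 126 = 126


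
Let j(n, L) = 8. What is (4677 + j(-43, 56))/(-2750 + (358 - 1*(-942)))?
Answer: -937/290 ≈ -3.2310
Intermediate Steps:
(4677 + j(-43, 56))/(-2750 + (358 - 1*(-942))) = (4677 + 8)/(-2750 + (358 - 1*(-942))) = 4685/(-2750 + (358 + 942)) = 4685/(-2750 + 1300) = 4685/(-1450) = 4685*(-1/1450) = -937/290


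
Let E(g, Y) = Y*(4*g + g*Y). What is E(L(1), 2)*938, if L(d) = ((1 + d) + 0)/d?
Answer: 22512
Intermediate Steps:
L(d) = (1 + d)/d
E(g, Y) = Y*(4*g + Y*g)
E(L(1), 2)*938 = (2*((1 + 1)/1)*(4 + 2))*938 = (2*(1*2)*6)*938 = (2*2*6)*938 = 24*938 = 22512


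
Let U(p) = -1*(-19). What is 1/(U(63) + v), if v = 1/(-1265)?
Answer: 1265/24034 ≈ 0.052634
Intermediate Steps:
v = -1/1265 ≈ -0.00079051
U(p) = 19
1/(U(63) + v) = 1/(19 - 1/1265) = 1/(24034/1265) = 1265/24034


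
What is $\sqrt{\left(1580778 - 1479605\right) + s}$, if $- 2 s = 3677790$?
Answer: $i \sqrt{1737722} \approx 1318.2 i$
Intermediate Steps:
$s = -1838895$ ($s = \left(- \frac{1}{2}\right) 3677790 = -1838895$)
$\sqrt{\left(1580778 - 1479605\right) + s} = \sqrt{\left(1580778 - 1479605\right) - 1838895} = \sqrt{101173 - 1838895} = \sqrt{-1737722} = i \sqrt{1737722}$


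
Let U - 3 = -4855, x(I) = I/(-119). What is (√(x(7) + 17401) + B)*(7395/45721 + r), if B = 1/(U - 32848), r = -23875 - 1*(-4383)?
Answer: 891186337/1723681700 - 1782372674*√1257218/777257 ≈ -2.5712e+6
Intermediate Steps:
r = -19492 (r = -23875 + 4383 = -19492)
x(I) = -I/119 (x(I) = I*(-1/119) = -I/119)
U = -4852 (U = 3 - 4855 = -4852)
B = -1/37700 (B = 1/(-4852 - 32848) = 1/(-37700) = -1/37700 ≈ -2.6525e-5)
(√(x(7) + 17401) + B)*(7395/45721 + r) = (√(-1/119*7 + 17401) - 1/37700)*(7395/45721 - 19492) = (√(-1/17 + 17401) - 1/37700)*(7395*(1/45721) - 19492) = (√(295816/17) - 1/37700)*(7395/45721 - 19492) = (2*√1257218/17 - 1/37700)*(-891186337/45721) = (-1/37700 + 2*√1257218/17)*(-891186337/45721) = 891186337/1723681700 - 1782372674*√1257218/777257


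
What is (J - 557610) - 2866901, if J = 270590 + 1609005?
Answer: -1544916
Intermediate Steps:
J = 1879595
(J - 557610) - 2866901 = (1879595 - 557610) - 2866901 = 1321985 - 2866901 = -1544916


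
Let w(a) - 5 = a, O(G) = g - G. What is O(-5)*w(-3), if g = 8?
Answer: 26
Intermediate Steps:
O(G) = 8 - G
w(a) = 5 + a
O(-5)*w(-3) = (8 - 1*(-5))*(5 - 3) = (8 + 5)*2 = 13*2 = 26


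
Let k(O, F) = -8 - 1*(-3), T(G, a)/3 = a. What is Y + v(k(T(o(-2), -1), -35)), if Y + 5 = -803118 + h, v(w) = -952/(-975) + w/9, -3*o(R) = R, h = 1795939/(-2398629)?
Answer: -1878235032210917/2338663275 ≈ -8.0312e+5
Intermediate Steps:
h = -1795939/2398629 (h = 1795939*(-1/2398629) = -1795939/2398629 ≈ -0.74874)
o(R) = -R/3
T(G, a) = 3*a
k(O, F) = -5 (k(O, F) = -8 + 3 = -5)
v(w) = 952/975 + w/9 (v(w) = -952*(-1/975) + w*(1/9) = 952/975 + w/9)
Y = -1926395914306/2398629 (Y = -5 + (-803118 - 1795939/2398629) = -5 - 1926383921161/2398629 = -1926395914306/2398629 ≈ -8.0312e+5)
Y + v(k(T(o(-2), -1), -35)) = -1926395914306/2398629 + (952/975 + (1/9)*(-5)) = -1926395914306/2398629 + (952/975 - 5/9) = -1926395914306/2398629 + 1231/2925 = -1878235032210917/2338663275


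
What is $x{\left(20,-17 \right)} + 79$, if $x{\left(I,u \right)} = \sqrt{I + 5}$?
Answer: $84$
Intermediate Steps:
$x{\left(I,u \right)} = \sqrt{5 + I}$
$x{\left(20,-17 \right)} + 79 = \sqrt{5 + 20} + 79 = \sqrt{25} + 79 = 5 + 79 = 84$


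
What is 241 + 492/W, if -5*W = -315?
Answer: 5225/21 ≈ 248.81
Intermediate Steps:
W = 63 (W = -1/5*(-315) = 63)
241 + 492/W = 241 + 492/63 = 241 + (1/63)*492 = 241 + 164/21 = 5225/21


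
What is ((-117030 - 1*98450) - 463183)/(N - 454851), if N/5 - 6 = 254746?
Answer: -678663/818909 ≈ -0.82874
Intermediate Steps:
N = 1273760 (N = 30 + 5*254746 = 30 + 1273730 = 1273760)
((-117030 - 1*98450) - 463183)/(N - 454851) = ((-117030 - 1*98450) - 463183)/(1273760 - 454851) = ((-117030 - 98450) - 463183)/818909 = (-215480 - 463183)*(1/818909) = -678663*1/818909 = -678663/818909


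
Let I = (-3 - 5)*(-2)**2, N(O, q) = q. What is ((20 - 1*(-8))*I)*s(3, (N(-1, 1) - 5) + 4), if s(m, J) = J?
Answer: 0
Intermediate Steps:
I = -32 (I = -8*4 = -32)
((20 - 1*(-8))*I)*s(3, (N(-1, 1) - 5) + 4) = ((20 - 1*(-8))*(-32))*((1 - 5) + 4) = ((20 + 8)*(-32))*(-4 + 4) = (28*(-32))*0 = -896*0 = 0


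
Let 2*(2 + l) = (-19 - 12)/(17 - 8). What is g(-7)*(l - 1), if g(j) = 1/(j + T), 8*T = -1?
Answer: 340/513 ≈ 0.66277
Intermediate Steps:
T = -1/8 (T = (1/8)*(-1) = -1/8 ≈ -0.12500)
g(j) = 1/(-1/8 + j) (g(j) = 1/(j - 1/8) = 1/(-1/8 + j))
l = -67/18 (l = -2 + ((-19 - 12)/(17 - 8))/2 = -2 + (-31/9)/2 = -2 + (-31*1/9)/2 = -2 + (1/2)*(-31/9) = -2 - 31/18 = -67/18 ≈ -3.7222)
g(-7)*(l - 1) = (8/(-1 + 8*(-7)))*(-67/18 - 1) = (8/(-1 - 56))*(-85/18) = (8/(-57))*(-85/18) = (8*(-1/57))*(-85/18) = -8/57*(-85/18) = 340/513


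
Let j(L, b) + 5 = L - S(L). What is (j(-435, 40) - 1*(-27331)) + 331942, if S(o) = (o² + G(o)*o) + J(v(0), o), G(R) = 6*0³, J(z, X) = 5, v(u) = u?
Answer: 169603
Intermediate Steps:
G(R) = 0 (G(R) = 6*0 = 0)
S(o) = 5 + o² (S(o) = (o² + 0*o) + 5 = (o² + 0) + 5 = o² + 5 = 5 + o²)
j(L, b) = -10 + L - L² (j(L, b) = -5 + (L - (5 + L²)) = -5 + (L + (-5 - L²)) = -5 + (-5 + L - L²) = -10 + L - L²)
(j(-435, 40) - 1*(-27331)) + 331942 = ((-10 - 435 - 1*(-435)²) - 1*(-27331)) + 331942 = ((-10 - 435 - 1*189225) + 27331) + 331942 = ((-10 - 435 - 189225) + 27331) + 331942 = (-189670 + 27331) + 331942 = -162339 + 331942 = 169603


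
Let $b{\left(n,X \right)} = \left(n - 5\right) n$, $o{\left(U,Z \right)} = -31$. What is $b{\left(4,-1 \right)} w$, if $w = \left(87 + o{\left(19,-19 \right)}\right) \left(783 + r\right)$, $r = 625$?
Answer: $-315392$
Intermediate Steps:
$b{\left(n,X \right)} = n \left(-5 + n\right)$ ($b{\left(n,X \right)} = \left(-5 + n\right) n = n \left(-5 + n\right)$)
$w = 78848$ ($w = \left(87 - 31\right) \left(783 + 625\right) = 56 \cdot 1408 = 78848$)
$b{\left(4,-1 \right)} w = 4 \left(-5 + 4\right) 78848 = 4 \left(-1\right) 78848 = \left(-4\right) 78848 = -315392$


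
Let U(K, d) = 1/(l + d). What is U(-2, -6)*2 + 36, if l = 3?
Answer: 106/3 ≈ 35.333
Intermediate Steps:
U(K, d) = 1/(3 + d)
U(-2, -6)*2 + 36 = 2/(3 - 6) + 36 = 2/(-3) + 36 = -1/3*2 + 36 = -2/3 + 36 = 106/3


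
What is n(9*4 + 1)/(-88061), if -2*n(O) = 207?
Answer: 207/176122 ≈ 0.0011753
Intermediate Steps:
n(O) = -207/2 (n(O) = -1/2*207 = -207/2)
n(9*4 + 1)/(-88061) = -207/2/(-88061) = -207/2*(-1/88061) = 207/176122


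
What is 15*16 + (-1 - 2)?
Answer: 237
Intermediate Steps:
15*16 + (-1 - 2) = 240 - 3 = 237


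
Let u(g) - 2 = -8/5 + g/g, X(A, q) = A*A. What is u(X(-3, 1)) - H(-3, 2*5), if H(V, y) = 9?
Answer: -38/5 ≈ -7.6000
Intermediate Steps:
X(A, q) = A**2
u(g) = 7/5 (u(g) = 2 + (-8/5 + g/g) = 2 + (-8*1/5 + 1) = 2 + (-8/5 + 1) = 2 - 3/5 = 7/5)
u(X(-3, 1)) - H(-3, 2*5) = 7/5 - 1*9 = 7/5 - 9 = -38/5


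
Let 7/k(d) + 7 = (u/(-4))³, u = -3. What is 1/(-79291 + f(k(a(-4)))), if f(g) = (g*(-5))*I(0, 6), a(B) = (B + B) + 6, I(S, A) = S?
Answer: -1/79291 ≈ -1.2612e-5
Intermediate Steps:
a(B) = 6 + 2*B (a(B) = 2*B + 6 = 6 + 2*B)
k(d) = -448/421 (k(d) = 7/(-7 + (-3/(-4))³) = 7/(-7 + (-3*(-¼))³) = 7/(-7 + (¾)³) = 7/(-7 + 27/64) = 7/(-421/64) = 7*(-64/421) = -448/421)
f(g) = 0 (f(g) = (g*(-5))*0 = -5*g*0 = 0)
1/(-79291 + f(k(a(-4)))) = 1/(-79291 + 0) = 1/(-79291) = -1/79291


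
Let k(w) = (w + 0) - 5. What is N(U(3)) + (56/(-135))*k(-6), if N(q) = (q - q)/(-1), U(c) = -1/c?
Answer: 616/135 ≈ 4.5630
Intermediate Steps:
N(q) = 0 (N(q) = 0*(-1) = 0)
k(w) = -5 + w (k(w) = w - 5 = -5 + w)
N(U(3)) + (56/(-135))*k(-6) = 0 + (56/(-135))*(-5 - 6) = 0 + (56*(-1/135))*(-11) = 0 - 56/135*(-11) = 0 + 616/135 = 616/135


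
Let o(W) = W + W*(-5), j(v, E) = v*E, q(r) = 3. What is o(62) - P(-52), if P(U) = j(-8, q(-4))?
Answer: -224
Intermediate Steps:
j(v, E) = E*v
o(W) = -4*W (o(W) = W - 5*W = -4*W)
P(U) = -24 (P(U) = 3*(-8) = -24)
o(62) - P(-52) = -4*62 - 1*(-24) = -248 + 24 = -224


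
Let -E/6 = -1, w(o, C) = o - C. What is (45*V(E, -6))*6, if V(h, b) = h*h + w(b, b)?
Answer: 9720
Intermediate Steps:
E = 6 (E = -6*(-1) = 6)
V(h, b) = h**2 (V(h, b) = h*h + (b - b) = h**2 + 0 = h**2)
(45*V(E, -6))*6 = (45*6**2)*6 = (45*36)*6 = 1620*6 = 9720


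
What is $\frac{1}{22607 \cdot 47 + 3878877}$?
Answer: $\frac{1}{4941406} \approx 2.0237 \cdot 10^{-7}$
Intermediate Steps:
$\frac{1}{22607 \cdot 47 + 3878877} = \frac{1}{1062529 + 3878877} = \frac{1}{4941406}$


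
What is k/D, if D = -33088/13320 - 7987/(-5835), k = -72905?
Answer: 47219474925/722347 ≈ 65370.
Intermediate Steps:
D = -722347/647685 (D = -33088*1/13320 - 7987*(-1/5835) = -4136/1665 + 7987/5835 = -722347/647685 ≈ -1.1153)
k/D = -72905/(-722347/647685) = -72905*(-647685/722347) = 47219474925/722347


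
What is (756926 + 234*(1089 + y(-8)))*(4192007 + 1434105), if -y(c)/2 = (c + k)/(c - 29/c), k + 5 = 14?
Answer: 199249116551168/35 ≈ 5.6928e+12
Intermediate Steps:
k = 9 (k = -5 + 14 = 9)
y(c) = -2*(9 + c)/(c - 29/c) (y(c) = -2*(c + 9)/(c - 29/c) = -2*(9 + c)/(c - 29/c))
(756926 + 234*(1089 + y(-8)))*(4192007 + 1434105) = (756926 + 234*(1089 - 2*(-8)*(9 - 8)/(-29 + (-8)²)))*(4192007 + 1434105) = (756926 + 234*(1089 - 2*(-8)*1/(-29 + 64)))*5626112 = (756926 + 234*(1089 - 2*(-8)*1/35))*5626112 = (756926 + 234*(1089 - 2*(-8)*1/35*1))*5626112 = (756926 + 234*(1089 + 16/35))*5626112 = (756926 + 234*(38131/35))*5626112 = (756926 + 8922654/35)*5626112 = (35415064/35)*5626112 = 199249116551168/35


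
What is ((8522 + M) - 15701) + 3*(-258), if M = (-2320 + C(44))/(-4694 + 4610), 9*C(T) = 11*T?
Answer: -1498018/189 ≈ -7926.0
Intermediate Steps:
C(T) = 11*T/9 (C(T) = (11*T)/9 = 11*T/9)
M = 5099/189 (M = (-2320 + (11/9)*44)/(-4694 + 4610) = (-2320 + 484/9)/(-84) = -20396/9*(-1/84) = 5099/189 ≈ 26.979)
((8522 + M) - 15701) + 3*(-258) = ((8522 + 5099/189) - 15701) + 3*(-258) = (1615757/189 - 15701) - 774 = -1351732/189 - 774 = -1498018/189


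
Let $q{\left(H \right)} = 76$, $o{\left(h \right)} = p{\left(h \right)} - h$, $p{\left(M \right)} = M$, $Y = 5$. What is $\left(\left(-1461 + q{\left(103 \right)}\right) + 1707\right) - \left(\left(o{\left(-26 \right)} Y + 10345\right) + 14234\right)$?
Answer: $-24257$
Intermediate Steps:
$o{\left(h \right)} = 0$ ($o{\left(h \right)} = h - h = 0$)
$\left(\left(-1461 + q{\left(103 \right)}\right) + 1707\right) - \left(\left(o{\left(-26 \right)} Y + 10345\right) + 14234\right) = \left(\left(-1461 + 76\right) + 1707\right) - \left(\left(0 \cdot 5 + 10345\right) + 14234\right) = \left(-1385 + 1707\right) - \left(\left(0 + 10345\right) + 14234\right) = 322 - \left(10345 + 14234\right) = 322 - 24579 = -24257$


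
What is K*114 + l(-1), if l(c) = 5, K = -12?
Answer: -1363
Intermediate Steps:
K*114 + l(-1) = -12*114 + 5 = -1368 + 5 = -1363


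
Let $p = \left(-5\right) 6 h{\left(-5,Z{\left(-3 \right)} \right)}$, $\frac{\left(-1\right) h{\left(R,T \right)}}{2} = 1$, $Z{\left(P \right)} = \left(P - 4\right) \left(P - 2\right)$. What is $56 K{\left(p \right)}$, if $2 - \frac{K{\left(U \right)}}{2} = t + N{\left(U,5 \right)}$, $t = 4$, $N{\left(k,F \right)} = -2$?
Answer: $0$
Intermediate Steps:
$Z{\left(P \right)} = \left(-4 + P\right) \left(-2 + P\right)$
$h{\left(R,T \right)} = -2$ ($h{\left(R,T \right)} = \left(-2\right) 1 = -2$)
$p = 60$ ($p = \left(-5\right) 6 \left(-2\right) = \left(-30\right) \left(-2\right) = 60$)
$K{\left(U \right)} = 0$ ($K{\left(U \right)} = 4 - 2 \left(4 - 2\right) = 4 - 4 = 0$)
$56 K{\left(p \right)} = 56 \cdot 0 = 0$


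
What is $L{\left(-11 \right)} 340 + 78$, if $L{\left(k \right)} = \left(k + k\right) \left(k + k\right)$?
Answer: $164638$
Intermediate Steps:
$L{\left(k \right)} = 4 k^{2}$ ($L{\left(k \right)} = 2 k 2 k = 4 k^{2}$)
$L{\left(-11 \right)} 340 + 78 = 4 \left(-11\right)^{2} \cdot 340 + 78 = 4 \cdot 121 \cdot 340 + 78 = 484 \cdot 340 + 78 = 164560 + 78 = 164638$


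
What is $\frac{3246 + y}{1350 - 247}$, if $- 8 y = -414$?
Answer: $\frac{13191}{4412} \approx 2.9898$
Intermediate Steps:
$y = \frac{207}{4}$ ($y = \left(- \frac{1}{8}\right) \left(-414\right) = \frac{207}{4} \approx 51.75$)
$\frac{3246 + y}{1350 - 247} = \frac{3246 + \frac{207}{4}}{1350 - 247} = \frac{13191}{4 \cdot 1103} = \frac{13191}{4} \cdot \frac{1}{1103} = \frac{13191}{4412}$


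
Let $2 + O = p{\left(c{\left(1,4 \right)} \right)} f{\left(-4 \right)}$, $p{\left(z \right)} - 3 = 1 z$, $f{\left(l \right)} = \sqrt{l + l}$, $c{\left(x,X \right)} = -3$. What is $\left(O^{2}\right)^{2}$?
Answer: $16$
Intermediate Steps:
$f{\left(l \right)} = \sqrt{2} \sqrt{l}$ ($f{\left(l \right)} = \sqrt{2 l} = \sqrt{2} \sqrt{l}$)
$p{\left(z \right)} = 3 + z$ ($p{\left(z \right)} = 3 + 1 z = 3 + z$)
$O = -2$ ($O = -2 + \left(3 - 3\right) \sqrt{2} \sqrt{-4} = -2 + 0 \sqrt{2} \cdot 2 i = -2 + 0 \cdot 2 i \sqrt{2} = -2 + 0 = -2$)
$\left(O^{2}\right)^{2} = \left(\left(-2\right)^{2}\right)^{2} = 4^{2} = 16$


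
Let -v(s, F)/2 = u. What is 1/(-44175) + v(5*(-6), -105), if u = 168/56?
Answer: -265051/44175 ≈ -6.0000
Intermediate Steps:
u = 3 (u = 168*(1/56) = 3)
v(s, F) = -6 (v(s, F) = -2*3 = -6)
1/(-44175) + v(5*(-6), -105) = 1/(-44175) - 6 = -1/44175 - 6 = -265051/44175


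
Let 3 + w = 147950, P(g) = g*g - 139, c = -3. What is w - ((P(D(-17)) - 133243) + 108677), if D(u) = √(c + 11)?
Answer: 172644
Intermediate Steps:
D(u) = 2*√2 (D(u) = √(-3 + 11) = √8 = 2*√2)
P(g) = -139 + g² (P(g) = g² - 139 = -139 + g²)
w = 147947 (w = -3 + 147950 = 147947)
w - ((P(D(-17)) - 133243) + 108677) = 147947 - (((-139 + (2*√2)²) - 133243) + 108677) = 147947 - (((-139 + 8) - 133243) + 108677) = 147947 - ((-131 - 133243) + 108677) = 147947 - (-133374 + 108677) = 147947 - 1*(-24697) = 147947 + 24697 = 172644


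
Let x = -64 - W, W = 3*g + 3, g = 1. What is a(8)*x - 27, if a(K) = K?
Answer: -587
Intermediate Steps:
W = 6 (W = 3*1 + 3 = 3 + 3 = 6)
x = -70 (x = -64 - 1*6 = -64 - 6 = -70)
a(8)*x - 27 = 8*(-70) - 27 = -560 - 27 = -587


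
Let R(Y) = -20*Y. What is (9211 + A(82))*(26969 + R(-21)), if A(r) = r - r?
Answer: 252280079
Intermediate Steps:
A(r) = 0
(9211 + A(82))*(26969 + R(-21)) = (9211 + 0)*(26969 - 20*(-21)) = 9211*(26969 + 420) = 9211*27389 = 252280079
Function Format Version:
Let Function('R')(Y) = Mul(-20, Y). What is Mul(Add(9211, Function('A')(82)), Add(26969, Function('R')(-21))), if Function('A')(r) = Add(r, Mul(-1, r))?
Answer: 252280079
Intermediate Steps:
Function('A')(r) = 0
Mul(Add(9211, Function('A')(82)), Add(26969, Function('R')(-21))) = Mul(Add(9211, 0), Add(26969, Mul(-20, -21))) = Mul(9211, Add(26969, 420)) = Mul(9211, 27389) = 252280079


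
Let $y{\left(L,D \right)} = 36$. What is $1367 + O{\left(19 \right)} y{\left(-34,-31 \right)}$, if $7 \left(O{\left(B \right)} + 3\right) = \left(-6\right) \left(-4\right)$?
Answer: $\frac{9677}{7} \approx 1382.4$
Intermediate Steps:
$O{\left(B \right)} = \frac{3}{7}$ ($O{\left(B \right)} = -3 + \frac{\left(-6\right) \left(-4\right)}{7} = -3 + \frac{1}{7} \cdot 24 = -3 + \frac{24}{7} = \frac{3}{7}$)
$1367 + O{\left(19 \right)} y{\left(-34,-31 \right)} = 1367 + \frac{3}{7} \cdot 36 = 1367 + \frac{108}{7} = \frac{9677}{7}$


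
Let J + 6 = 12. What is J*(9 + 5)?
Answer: 84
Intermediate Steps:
J = 6 (J = -6 + 12 = 6)
J*(9 + 5) = 6*(9 + 5) = 6*14 = 84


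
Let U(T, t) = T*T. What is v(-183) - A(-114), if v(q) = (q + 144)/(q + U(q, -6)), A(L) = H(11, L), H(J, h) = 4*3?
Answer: -10249/854 ≈ -12.001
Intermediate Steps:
U(T, t) = T²
H(J, h) = 12
A(L) = 12
v(q) = (144 + q)/(q + q²) (v(q) = (q + 144)/(q + q²) = (144 + q)/(q + q²))
v(-183) - A(-114) = (144 - 183)/((-183)*(1 - 183)) - 1*12 = -1/183*(-39)/(-182) - 12 = -1/183*(-1/182)*(-39) - 12 = -1/854 - 12 = -10249/854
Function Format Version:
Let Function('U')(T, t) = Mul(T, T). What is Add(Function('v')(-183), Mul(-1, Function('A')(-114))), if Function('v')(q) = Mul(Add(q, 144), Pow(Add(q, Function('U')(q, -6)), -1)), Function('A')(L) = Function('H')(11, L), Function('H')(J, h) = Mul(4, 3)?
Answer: Rational(-10249, 854) ≈ -12.001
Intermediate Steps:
Function('U')(T, t) = Pow(T, 2)
Function('H')(J, h) = 12
Function('A')(L) = 12
Function('v')(q) = Mul(Pow(Add(q, Pow(q, 2)), -1), Add(144, q)) (Function('v')(q) = Mul(Add(q, 144), Pow(Add(q, Pow(q, 2)), -1)) = Mul(Add(144, q), Pow(Add(q, Pow(q, 2)), -1)) = Mul(Pow(Add(q, Pow(q, 2)), -1), Add(144, q)))
Add(Function('v')(-183), Mul(-1, Function('A')(-114))) = Add(Mul(Pow(-183, -1), Pow(Add(1, -183), -1), Add(144, -183)), Mul(-1, 12)) = Add(Mul(Rational(-1, 183), Pow(-182, -1), -39), -12) = Add(Mul(Rational(-1, 183), Rational(-1, 182), -39), -12) = Add(Rational(-1, 854), -12) = Rational(-10249, 854)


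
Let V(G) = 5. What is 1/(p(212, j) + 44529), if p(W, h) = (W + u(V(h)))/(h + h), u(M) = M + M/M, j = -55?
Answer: 55/2448986 ≈ 2.2458e-5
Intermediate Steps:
u(M) = 1 + M (u(M) = M + 1 = 1 + M)
p(W, h) = (6 + W)/(2*h) (p(W, h) = (W + (1 + 5))/(h + h) = (W + 6)/((2*h)) = (6 + W)*(1/(2*h)) = (6 + W)/(2*h))
1/(p(212, j) + 44529) = 1/((1/2)*(6 + 212)/(-55) + 44529) = 1/((1/2)*(-1/55)*218 + 44529) = 1/(-109/55 + 44529) = 1/(2448986/55) = 55/2448986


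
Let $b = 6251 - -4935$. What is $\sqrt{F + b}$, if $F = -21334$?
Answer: $2 i \sqrt{2537} \approx 100.74 i$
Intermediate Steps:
$b = 11186$ ($b = 6251 + 4935 = 11186$)
$\sqrt{F + b} = \sqrt{-21334 + 11186} = \sqrt{-10148} = 2 i \sqrt{2537}$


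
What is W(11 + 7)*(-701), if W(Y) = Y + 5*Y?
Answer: -75708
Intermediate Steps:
W(Y) = 6*Y
W(11 + 7)*(-701) = (6*(11 + 7))*(-701) = (6*18)*(-701) = 108*(-701) = -75708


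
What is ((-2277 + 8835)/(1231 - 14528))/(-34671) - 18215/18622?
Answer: -2799120801543/2861706594838 ≈ -0.97813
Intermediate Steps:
((-2277 + 8835)/(1231 - 14528))/(-34671) - 18215/18622 = (6558/(-13297))*(-1/34671) - 18215*1/18622 = (6558*(-1/13297))*(-1/34671) - 18215/18622 = -6558/13297*(-1/34671) - 18215/18622 = 2186/153673429 - 18215/18622 = -2799120801543/2861706594838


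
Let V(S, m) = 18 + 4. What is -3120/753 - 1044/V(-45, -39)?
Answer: -142462/2761 ≈ -51.598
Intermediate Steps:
V(S, m) = 22
-3120/753 - 1044/V(-45, -39) = -3120/753 - 1044/22 = -3120*1/753 - 1044*1/22 = -1040/251 - 522/11 = -142462/2761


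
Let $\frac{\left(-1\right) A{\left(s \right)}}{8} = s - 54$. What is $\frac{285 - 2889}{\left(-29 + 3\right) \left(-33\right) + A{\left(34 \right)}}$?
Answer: $- \frac{1302}{509} \approx -2.558$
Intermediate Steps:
$A{\left(s \right)} = 432 - 8 s$ ($A{\left(s \right)} = - 8 \left(s - 54\right) = - 8 \left(-54 + s\right) = 432 - 8 s$)
$\frac{285 - 2889}{\left(-29 + 3\right) \left(-33\right) + A{\left(34 \right)}} = \frac{285 - 2889}{\left(-29 + 3\right) \left(-33\right) + \left(432 - 272\right)} = - \frac{2604}{\left(-26\right) \left(-33\right) + \left(432 - 272\right)} = - \frac{2604}{858 + 160} = - \frac{2604}{1018} = \left(-2604\right) \frac{1}{1018} = - \frac{1302}{509}$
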